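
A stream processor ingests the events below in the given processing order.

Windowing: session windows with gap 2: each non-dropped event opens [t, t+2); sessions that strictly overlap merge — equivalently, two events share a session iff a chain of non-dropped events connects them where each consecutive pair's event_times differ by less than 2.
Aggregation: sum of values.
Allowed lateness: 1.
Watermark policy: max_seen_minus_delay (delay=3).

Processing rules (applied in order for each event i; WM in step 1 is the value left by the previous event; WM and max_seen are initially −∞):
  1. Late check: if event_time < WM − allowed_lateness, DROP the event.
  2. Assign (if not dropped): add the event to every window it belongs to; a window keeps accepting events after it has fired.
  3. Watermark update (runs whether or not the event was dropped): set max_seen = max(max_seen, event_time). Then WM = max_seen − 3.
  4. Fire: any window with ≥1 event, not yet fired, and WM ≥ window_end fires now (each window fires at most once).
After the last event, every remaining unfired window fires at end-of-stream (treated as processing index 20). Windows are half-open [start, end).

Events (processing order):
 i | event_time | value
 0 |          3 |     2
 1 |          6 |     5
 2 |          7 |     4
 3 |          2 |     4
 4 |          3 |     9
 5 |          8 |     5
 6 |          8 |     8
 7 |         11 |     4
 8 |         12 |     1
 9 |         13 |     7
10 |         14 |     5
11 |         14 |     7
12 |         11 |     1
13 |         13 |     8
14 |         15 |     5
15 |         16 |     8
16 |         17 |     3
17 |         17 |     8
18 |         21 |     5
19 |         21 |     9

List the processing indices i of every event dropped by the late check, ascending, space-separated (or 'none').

3

i=0 t=3 v=2: → [3,5); WM=0
i=1 t=6 v=5: → [6,8); WM=3
i=2 t=7 v=4: → [6,9); WM=4
i=3 t=2 v=4: DROP (t<4-1); WM=4
i=4 t=3 v=9: → [3,5); WM=4
i=5 t=8 v=5: → [6,10); WM=5
i=6 t=8 v=8: → [6,10); WM=5
i=7 t=11 v=4: → [11,13); WM=8
i=8 t=12 v=1: → [11,14); WM=9
i=9 t=13 v=7: → [11,15); WM=10
i=10 t=14 v=5: → [11,16); WM=11
i=11 t=14 v=7: → [11,16); WM=11
i=12 t=11 v=1: → [11,16); WM=11
i=13 t=13 v=8: → [11,16); WM=11
i=14 t=15 v=5: → [11,17); WM=12
i=15 t=16 v=8: → [11,18); WM=13
i=16 t=17 v=3: → [11,19); WM=14
i=17 t=17 v=8: → [11,19); WM=14
i=18 t=21 v=5: → [21,23); WM=18
i=19 t=21 v=9: → [21,23); WM=18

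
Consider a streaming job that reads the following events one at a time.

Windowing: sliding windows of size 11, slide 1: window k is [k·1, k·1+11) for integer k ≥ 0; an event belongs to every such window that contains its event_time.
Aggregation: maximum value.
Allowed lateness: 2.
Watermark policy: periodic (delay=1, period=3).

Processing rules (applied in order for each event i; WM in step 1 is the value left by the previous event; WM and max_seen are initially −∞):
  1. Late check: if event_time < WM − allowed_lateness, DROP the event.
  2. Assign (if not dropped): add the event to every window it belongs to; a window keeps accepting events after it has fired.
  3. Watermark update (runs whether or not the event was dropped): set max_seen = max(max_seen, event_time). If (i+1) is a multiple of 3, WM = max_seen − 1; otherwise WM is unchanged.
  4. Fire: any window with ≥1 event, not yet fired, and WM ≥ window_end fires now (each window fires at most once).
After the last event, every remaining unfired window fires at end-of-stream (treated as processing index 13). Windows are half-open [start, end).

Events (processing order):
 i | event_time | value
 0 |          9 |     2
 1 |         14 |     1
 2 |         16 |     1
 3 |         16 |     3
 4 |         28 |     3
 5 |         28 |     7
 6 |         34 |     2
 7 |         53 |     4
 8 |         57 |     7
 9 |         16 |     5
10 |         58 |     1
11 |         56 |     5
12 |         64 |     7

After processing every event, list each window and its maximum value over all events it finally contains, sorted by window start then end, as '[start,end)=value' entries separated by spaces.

i=0 t=9 v=2: → [9,20),[8,19),[7,18),[6,17),[5,16),[4,15),[3,14),[2,13),[1,12),[0,11); WM=−∞
i=1 t=14 v=1: → [14,25),[13,24),[12,23),[11,22),[10,21),[9,20),[8,19),[7,18),[6,17),[5,16),[4,15); WM=−∞
i=2 t=16 v=1: → [16,27),[15,26),[14,25),[13,24),[12,23),[11,22),[10,21),[9,20),[8,19),[7,18),[6,17); WM=15; [0,11) fires=2 [1,12) fires=2 [2,13) fires=2 [3,14) fires=2 [4,15) fires=2
i=3 t=16 v=3: → [16,27),[15,26),[14,25),[13,24),[12,23),[11,22),[10,21),[9,20),[8,19),[7,18),[6,17); WM=15
i=4 t=28 v=3: → [28,39),[27,38),[26,37),[25,36),[24,35),[23,34),[22,33),[21,32),[20,31),[19,30),[18,29); WM=15
i=5 t=28 v=7: → [28,39),[27,38),[26,37),[25,36),[24,35),[23,34),[22,33),[21,32),[20,31),[19,30),[18,29); WM=27; [5,16) fires=2 [6,17) fires=3 [7,18) fires=3 [8,19) fires=3 [9,20) fires=3 [10,21) fires=3 [11,22) fires=3 [12,23) fires=3 [13,24) fires=3 [14,25) fires=3 [15,26) fires=3 [16,27) fires=3
i=6 t=34 v=2: → [34,45),[33,44),[32,43),[31,42),[30,41),[29,40),[28,39),[27,38),[26,37),[25,36),[24,35); WM=27
i=7 t=53 v=4: → [53,64),[52,63),[51,62),[50,61),[49,60),[48,59),[47,58),[46,57),[45,56),[44,55),[43,54); WM=27
i=8 t=57 v=7: → [57,68),[56,67),[55,66),[54,65),[53,64),[52,63),[51,62),[50,61),[49,60),[48,59),[47,58); WM=56; [18,29) fires=7 [19,30) fires=7 [20,31) fires=7 [21,32) fires=7 [22,33) fires=7 [23,34) fires=7 [24,35) fires=7 [25,36) fires=7 [26,37) fires=7 [27,38) fires=7 [28,39) fires=7 [29,40) fires=2 [30,41) fires=2 [31,42) fires=2 [32,43) fires=2 [33,44) fires=2 [34,45) fires=2 [43,54) fires=4 [44,55) fires=4 [45,56) fires=4
i=9 t=16 v=5: DROP (t<56-2); WM=56
i=10 t=58 v=1: → [58,69),[57,68),[56,67),[55,66),[54,65),[53,64),[52,63),[51,62),[50,61),[49,60),[48,59); WM=56
i=11 t=56 v=5: → [56,67),[55,66),[54,65),[53,64),[52,63),[51,62),[50,61),[49,60),[48,59),[47,58),[46,57); WM=57; [46,57) fires=5
i=12 t=64 v=7: → [64,75),[63,74),[62,73),[61,72),[60,71),[59,70),[58,69),[57,68),[56,67),[55,66),[54,65); WM=57

[0,11)=2 [1,12)=2 [2,13)=2 [3,14)=2 [4,15)=2 [5,16)=2 [6,17)=3 [7,18)=3 [8,19)=3 [9,20)=3 [10,21)=3 [11,22)=3 [12,23)=3 [13,24)=3 [14,25)=3 [15,26)=3 [16,27)=3 [18,29)=7 [19,30)=7 [20,31)=7 [21,32)=7 [22,33)=7 [23,34)=7 [24,35)=7 [25,36)=7 [26,37)=7 [27,38)=7 [28,39)=7 [29,40)=2 [30,41)=2 [31,42)=2 [32,43)=2 [33,44)=2 [34,45)=2 [43,54)=4 [44,55)=4 [45,56)=4 [46,57)=5 [47,58)=7 [48,59)=7 [49,60)=7 [50,61)=7 [51,62)=7 [52,63)=7 [53,64)=7 [54,65)=7 [55,66)=7 [56,67)=7 [57,68)=7 [58,69)=7 [59,70)=7 [60,71)=7 [61,72)=7 [62,73)=7 [63,74)=7 [64,75)=7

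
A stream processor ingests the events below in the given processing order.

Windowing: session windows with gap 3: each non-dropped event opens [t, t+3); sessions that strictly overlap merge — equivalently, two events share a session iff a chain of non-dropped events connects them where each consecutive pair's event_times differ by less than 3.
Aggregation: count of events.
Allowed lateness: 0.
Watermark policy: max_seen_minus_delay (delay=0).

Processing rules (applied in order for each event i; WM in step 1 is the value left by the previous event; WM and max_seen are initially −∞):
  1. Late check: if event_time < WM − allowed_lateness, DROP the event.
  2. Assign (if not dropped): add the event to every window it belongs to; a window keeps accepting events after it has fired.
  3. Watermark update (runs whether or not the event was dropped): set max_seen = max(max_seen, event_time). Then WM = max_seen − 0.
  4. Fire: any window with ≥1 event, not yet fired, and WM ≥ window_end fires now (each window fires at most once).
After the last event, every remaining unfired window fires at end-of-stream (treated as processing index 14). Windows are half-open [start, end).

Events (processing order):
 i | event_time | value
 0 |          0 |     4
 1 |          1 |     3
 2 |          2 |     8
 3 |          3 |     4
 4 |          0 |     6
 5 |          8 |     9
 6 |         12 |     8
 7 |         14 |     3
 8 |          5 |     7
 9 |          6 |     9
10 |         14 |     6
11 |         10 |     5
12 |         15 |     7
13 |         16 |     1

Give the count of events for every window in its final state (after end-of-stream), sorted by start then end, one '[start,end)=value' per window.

i=0 t=0 v=4: → [0,3); WM=0
i=1 t=1 v=3: → [0,4); WM=1
i=2 t=2 v=8: → [0,5); WM=2
i=3 t=3 v=4: → [0,6); WM=3
i=4 t=0 v=6: DROP (t<3-0); WM=3
i=5 t=8 v=9: → [8,11); WM=8
i=6 t=12 v=8: → [12,15); WM=12
i=7 t=14 v=3: → [12,17); WM=14
i=8 t=5 v=7: DROP (t<14-0); WM=14
i=9 t=6 v=9: DROP (t<14-0); WM=14
i=10 t=14 v=6: → [12,17); WM=14
i=11 t=10 v=5: DROP (t<14-0); WM=14
i=12 t=15 v=7: → [12,18); WM=15
i=13 t=16 v=1: → [12,19); WM=16

[0,6)=4 [8,11)=1 [12,19)=5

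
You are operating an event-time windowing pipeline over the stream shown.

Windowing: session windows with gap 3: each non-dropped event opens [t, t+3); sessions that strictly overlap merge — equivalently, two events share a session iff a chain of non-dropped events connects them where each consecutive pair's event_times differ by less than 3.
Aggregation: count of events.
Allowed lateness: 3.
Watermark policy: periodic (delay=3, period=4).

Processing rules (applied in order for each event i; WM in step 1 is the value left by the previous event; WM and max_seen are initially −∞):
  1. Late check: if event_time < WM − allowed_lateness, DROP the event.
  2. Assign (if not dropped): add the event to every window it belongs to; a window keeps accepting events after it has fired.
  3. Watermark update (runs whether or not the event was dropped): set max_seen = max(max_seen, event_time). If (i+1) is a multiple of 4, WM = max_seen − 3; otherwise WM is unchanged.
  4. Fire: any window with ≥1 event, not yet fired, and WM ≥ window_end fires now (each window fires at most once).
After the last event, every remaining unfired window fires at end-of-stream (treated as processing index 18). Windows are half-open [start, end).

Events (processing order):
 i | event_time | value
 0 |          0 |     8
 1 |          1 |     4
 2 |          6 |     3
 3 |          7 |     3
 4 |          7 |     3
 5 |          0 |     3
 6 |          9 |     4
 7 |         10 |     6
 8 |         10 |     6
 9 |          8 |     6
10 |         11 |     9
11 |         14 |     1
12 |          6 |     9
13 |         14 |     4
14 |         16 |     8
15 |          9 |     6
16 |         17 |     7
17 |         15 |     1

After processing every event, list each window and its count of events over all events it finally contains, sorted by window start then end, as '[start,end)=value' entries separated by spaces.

i=0 t=0 v=8: → [0,3); WM=−∞
i=1 t=1 v=4: → [0,4); WM=−∞
i=2 t=6 v=3: → [6,9); WM=−∞
i=3 t=7 v=3: → [6,10); WM=4
i=4 t=7 v=3: → [6,10); WM=4
i=5 t=0 v=3: DROP (t<4-3); WM=4
i=6 t=9 v=4: → [6,12); WM=4
i=7 t=10 v=6: → [6,13); WM=7
i=8 t=10 v=6: → [6,13); WM=7
i=9 t=8 v=6: → [6,13); WM=7
i=10 t=11 v=9: → [6,14); WM=7
i=11 t=14 v=1: → [14,17); WM=11
i=12 t=6 v=9: DROP (t<11-3); WM=11
i=13 t=14 v=4: → [14,17); WM=11
i=14 t=16 v=8: → [14,19); WM=11
i=15 t=9 v=6: → [6,14); WM=13
i=16 t=17 v=7: → [14,20); WM=13
i=17 t=15 v=1: → [14,20); WM=13

[0,4)=2 [6,14)=9 [14,20)=5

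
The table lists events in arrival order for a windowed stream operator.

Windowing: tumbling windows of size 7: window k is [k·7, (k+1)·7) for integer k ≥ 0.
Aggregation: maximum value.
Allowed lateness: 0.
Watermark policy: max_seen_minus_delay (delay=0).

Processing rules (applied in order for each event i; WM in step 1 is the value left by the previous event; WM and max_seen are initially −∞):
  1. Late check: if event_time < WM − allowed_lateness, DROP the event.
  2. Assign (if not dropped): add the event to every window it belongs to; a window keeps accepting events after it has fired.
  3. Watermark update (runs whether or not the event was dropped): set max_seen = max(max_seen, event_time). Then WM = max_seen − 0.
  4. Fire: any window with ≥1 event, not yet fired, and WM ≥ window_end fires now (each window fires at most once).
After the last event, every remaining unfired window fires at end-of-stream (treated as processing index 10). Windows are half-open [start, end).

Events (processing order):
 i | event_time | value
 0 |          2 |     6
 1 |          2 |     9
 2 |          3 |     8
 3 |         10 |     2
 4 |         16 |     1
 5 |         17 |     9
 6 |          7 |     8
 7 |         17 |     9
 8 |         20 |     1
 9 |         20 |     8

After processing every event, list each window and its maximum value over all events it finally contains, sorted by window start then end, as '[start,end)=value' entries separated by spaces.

[0,7)=9 [7,14)=2 [14,21)=9

i=0 t=2 v=6: → [0,7); WM=2
i=1 t=2 v=9: → [0,7); WM=2
i=2 t=3 v=8: → [0,7); WM=3
i=3 t=10 v=2: → [7,14); WM=10; [0,7) fires=9
i=4 t=16 v=1: → [14,21); WM=16; [7,14) fires=2
i=5 t=17 v=9: → [14,21); WM=17
i=6 t=7 v=8: DROP (t<17-0); WM=17
i=7 t=17 v=9: → [14,21); WM=17
i=8 t=20 v=1: → [14,21); WM=20
i=9 t=20 v=8: → [14,21); WM=20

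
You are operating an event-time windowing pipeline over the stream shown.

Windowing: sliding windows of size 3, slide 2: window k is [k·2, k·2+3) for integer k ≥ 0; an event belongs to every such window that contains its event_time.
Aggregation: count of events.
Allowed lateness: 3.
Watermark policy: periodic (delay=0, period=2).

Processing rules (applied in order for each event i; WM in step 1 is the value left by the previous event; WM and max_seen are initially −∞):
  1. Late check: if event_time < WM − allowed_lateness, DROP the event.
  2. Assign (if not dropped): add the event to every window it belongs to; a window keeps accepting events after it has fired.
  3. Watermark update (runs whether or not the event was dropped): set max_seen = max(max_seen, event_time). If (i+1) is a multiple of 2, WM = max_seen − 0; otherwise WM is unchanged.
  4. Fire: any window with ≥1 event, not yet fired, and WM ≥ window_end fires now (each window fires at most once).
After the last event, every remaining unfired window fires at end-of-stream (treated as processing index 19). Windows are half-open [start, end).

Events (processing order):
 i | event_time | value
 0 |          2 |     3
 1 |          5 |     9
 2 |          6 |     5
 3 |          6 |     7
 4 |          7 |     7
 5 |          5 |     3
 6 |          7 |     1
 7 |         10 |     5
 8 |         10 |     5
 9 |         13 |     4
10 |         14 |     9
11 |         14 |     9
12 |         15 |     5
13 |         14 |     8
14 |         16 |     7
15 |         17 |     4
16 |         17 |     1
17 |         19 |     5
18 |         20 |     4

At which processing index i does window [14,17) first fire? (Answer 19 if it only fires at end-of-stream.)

i=0 t=2 v=3: → [2,5),[0,3); WM=−∞
i=1 t=5 v=9: → [4,7); WM=5; [0,3) fires=1 [2,5) fires=1
i=2 t=6 v=5: → [6,9),[4,7); WM=5
i=3 t=6 v=7: → [6,9),[4,7); WM=6
i=4 t=7 v=7: → [6,9); WM=6
i=5 t=5 v=3: → [4,7); WM=7; [4,7) fires=4
i=6 t=7 v=1: → [6,9); WM=7
i=7 t=10 v=5: → [10,13),[8,11); WM=10; [6,9) fires=4
i=8 t=10 v=5: → [10,13),[8,11); WM=10
i=9 t=13 v=4: → [12,15); WM=13; [8,11) fires=2 [10,13) fires=2
i=10 t=14 v=9: → [14,17),[12,15); WM=13
i=11 t=14 v=9: → [14,17),[12,15); WM=14
i=12 t=15 v=5: → [14,17); WM=14
i=13 t=14 v=8: → [14,17),[12,15); WM=15; [12,15) fires=4
i=14 t=16 v=7: → [16,19),[14,17); WM=15
i=15 t=17 v=4: → [16,19); WM=17; [14,17) fires=5
i=16 t=17 v=1: → [16,19); WM=17
i=17 t=19 v=5: → [18,21); WM=19; [16,19) fires=3
i=18 t=20 v=4: → [20,23),[18,21); WM=19

15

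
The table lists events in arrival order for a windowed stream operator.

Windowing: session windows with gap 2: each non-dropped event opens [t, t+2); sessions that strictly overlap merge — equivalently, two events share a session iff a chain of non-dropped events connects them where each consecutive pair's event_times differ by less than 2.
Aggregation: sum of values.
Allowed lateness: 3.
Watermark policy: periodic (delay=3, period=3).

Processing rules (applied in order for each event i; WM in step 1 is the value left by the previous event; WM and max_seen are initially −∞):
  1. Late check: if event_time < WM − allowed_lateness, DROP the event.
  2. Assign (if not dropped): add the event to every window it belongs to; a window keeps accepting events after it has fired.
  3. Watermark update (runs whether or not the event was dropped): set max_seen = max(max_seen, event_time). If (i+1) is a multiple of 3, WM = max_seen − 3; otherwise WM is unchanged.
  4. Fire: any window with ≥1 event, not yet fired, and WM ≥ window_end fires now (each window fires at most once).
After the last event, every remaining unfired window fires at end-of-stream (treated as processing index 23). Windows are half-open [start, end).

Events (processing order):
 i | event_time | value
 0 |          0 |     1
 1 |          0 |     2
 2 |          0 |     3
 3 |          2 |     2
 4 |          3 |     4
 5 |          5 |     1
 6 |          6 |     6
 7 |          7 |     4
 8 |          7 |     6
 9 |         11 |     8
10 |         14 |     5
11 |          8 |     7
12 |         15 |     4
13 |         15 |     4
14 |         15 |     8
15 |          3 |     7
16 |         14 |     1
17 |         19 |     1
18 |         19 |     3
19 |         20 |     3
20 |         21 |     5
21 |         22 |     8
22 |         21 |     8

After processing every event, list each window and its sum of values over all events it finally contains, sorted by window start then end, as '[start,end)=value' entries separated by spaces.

i=0 t=0 v=1: → [0,2); WM=−∞
i=1 t=0 v=2: → [0,2); WM=−∞
i=2 t=0 v=3: → [0,2); WM=-3
i=3 t=2 v=2: → [2,4); WM=-3
i=4 t=3 v=4: → [2,5); WM=-3
i=5 t=5 v=1: → [5,7); WM=2
i=6 t=6 v=6: → [5,8); WM=2
i=7 t=7 v=4: → [5,9); WM=2
i=8 t=7 v=6: → [5,9); WM=4
i=9 t=11 v=8: → [11,13); WM=4
i=10 t=14 v=5: → [14,16); WM=4
i=11 t=8 v=7: → [5,10); WM=11
i=12 t=15 v=4: → [14,17); WM=11
i=13 t=15 v=4: → [14,17); WM=11
i=14 t=15 v=8: → [14,17); WM=12
i=15 t=3 v=7: DROP (t<12-3); WM=12
i=16 t=14 v=1: → [14,17); WM=12
i=17 t=19 v=1: → [19,21); WM=16
i=18 t=19 v=3: → [19,21); WM=16
i=19 t=20 v=3: → [19,22); WM=16
i=20 t=21 v=5: → [19,23); WM=18
i=21 t=22 v=8: → [19,24); WM=18
i=22 t=21 v=8: → [19,24); WM=18

[0,2)=6 [2,5)=6 [5,10)=24 [11,13)=8 [14,17)=22 [19,24)=28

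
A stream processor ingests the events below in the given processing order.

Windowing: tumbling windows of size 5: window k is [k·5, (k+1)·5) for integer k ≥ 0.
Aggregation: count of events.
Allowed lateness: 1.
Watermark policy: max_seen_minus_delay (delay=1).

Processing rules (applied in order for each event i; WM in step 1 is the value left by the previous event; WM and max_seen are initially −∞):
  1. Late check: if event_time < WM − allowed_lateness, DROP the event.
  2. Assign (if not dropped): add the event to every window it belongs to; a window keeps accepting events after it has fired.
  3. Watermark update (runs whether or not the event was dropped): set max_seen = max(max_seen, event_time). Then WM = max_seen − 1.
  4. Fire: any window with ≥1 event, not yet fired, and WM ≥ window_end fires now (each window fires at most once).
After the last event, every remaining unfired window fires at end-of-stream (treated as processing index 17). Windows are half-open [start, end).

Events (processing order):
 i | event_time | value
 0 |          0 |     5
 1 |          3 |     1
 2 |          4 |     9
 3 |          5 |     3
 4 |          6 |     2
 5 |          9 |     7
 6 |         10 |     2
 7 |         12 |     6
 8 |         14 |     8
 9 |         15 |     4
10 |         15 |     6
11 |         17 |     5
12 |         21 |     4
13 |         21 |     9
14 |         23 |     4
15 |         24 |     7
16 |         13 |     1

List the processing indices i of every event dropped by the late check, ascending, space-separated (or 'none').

i=0 t=0 v=5: → [0,5); WM=-1
i=1 t=3 v=1: → [0,5); WM=2
i=2 t=4 v=9: → [0,5); WM=3
i=3 t=5 v=3: → [5,10); WM=4
i=4 t=6 v=2: → [5,10); WM=5; [0,5) fires=3
i=5 t=9 v=7: → [5,10); WM=8
i=6 t=10 v=2: → [10,15); WM=9
i=7 t=12 v=6: → [10,15); WM=11; [5,10) fires=3
i=8 t=14 v=8: → [10,15); WM=13
i=9 t=15 v=4: → [15,20); WM=14
i=10 t=15 v=6: → [15,20); WM=14
i=11 t=17 v=5: → [15,20); WM=16; [10,15) fires=3
i=12 t=21 v=4: → [20,25); WM=20; [15,20) fires=3
i=13 t=21 v=9: → [20,25); WM=20
i=14 t=23 v=4: → [20,25); WM=22
i=15 t=24 v=7: → [20,25); WM=23
i=16 t=13 v=1: DROP (t<23-1); WM=23

16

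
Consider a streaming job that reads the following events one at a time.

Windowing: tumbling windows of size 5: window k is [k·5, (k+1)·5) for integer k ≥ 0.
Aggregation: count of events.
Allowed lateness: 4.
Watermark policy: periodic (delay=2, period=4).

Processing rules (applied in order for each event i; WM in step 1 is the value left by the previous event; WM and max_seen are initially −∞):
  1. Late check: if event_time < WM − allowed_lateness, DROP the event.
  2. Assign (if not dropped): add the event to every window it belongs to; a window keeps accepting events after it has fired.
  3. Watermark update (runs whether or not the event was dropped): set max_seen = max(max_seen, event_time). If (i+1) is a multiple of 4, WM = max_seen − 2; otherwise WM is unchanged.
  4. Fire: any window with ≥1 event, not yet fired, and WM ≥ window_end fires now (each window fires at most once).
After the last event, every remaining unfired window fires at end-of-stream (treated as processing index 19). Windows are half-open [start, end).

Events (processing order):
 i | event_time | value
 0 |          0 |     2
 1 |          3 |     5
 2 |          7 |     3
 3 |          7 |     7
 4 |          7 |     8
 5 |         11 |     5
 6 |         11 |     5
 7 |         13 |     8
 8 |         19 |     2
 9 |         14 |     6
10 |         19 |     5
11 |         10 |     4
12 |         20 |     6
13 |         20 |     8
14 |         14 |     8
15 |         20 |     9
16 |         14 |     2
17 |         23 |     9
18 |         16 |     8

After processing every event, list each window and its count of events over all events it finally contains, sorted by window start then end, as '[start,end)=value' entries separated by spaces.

[0,5)=2 [5,10)=3 [10,15)=7 [15,20)=3 [20,25)=4

i=0 t=0 v=2: → [0,5); WM=−∞
i=1 t=3 v=5: → [0,5); WM=−∞
i=2 t=7 v=3: → [5,10); WM=−∞
i=3 t=7 v=7: → [5,10); WM=5; [0,5) fires=2
i=4 t=7 v=8: → [5,10); WM=5
i=5 t=11 v=5: → [10,15); WM=5
i=6 t=11 v=5: → [10,15); WM=5
i=7 t=13 v=8: → [10,15); WM=11; [5,10) fires=3
i=8 t=19 v=2: → [15,20); WM=11
i=9 t=14 v=6: → [10,15); WM=11
i=10 t=19 v=5: → [15,20); WM=11
i=11 t=10 v=4: → [10,15); WM=17; [10,15) fires=5
i=12 t=20 v=6: → [20,25); WM=17
i=13 t=20 v=8: → [20,25); WM=17
i=14 t=14 v=8: → [10,15); WM=17
i=15 t=20 v=9: → [20,25); WM=18
i=16 t=14 v=2: → [10,15); WM=18
i=17 t=23 v=9: → [20,25); WM=18
i=18 t=16 v=8: → [15,20); WM=18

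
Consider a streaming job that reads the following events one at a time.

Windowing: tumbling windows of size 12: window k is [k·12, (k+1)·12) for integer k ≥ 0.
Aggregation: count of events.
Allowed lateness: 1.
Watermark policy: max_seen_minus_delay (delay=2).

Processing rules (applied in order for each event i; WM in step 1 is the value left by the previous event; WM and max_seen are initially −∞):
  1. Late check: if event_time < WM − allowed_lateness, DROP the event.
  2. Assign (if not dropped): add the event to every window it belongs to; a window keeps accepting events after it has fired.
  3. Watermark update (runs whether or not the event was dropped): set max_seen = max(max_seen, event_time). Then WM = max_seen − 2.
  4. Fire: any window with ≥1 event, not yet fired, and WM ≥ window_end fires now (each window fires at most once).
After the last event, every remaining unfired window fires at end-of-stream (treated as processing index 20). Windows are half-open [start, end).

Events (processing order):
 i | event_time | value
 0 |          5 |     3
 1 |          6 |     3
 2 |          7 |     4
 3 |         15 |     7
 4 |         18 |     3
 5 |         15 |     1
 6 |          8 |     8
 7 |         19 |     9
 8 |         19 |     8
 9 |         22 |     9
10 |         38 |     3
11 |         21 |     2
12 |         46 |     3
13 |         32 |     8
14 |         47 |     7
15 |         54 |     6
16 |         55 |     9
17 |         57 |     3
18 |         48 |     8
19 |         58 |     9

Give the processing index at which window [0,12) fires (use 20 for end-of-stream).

i=0 t=5 v=3: → [0,12); WM=3
i=1 t=6 v=3: → [0,12); WM=4
i=2 t=7 v=4: → [0,12); WM=5
i=3 t=15 v=7: → [12,24); WM=13; [0,12) fires=3
i=4 t=18 v=3: → [12,24); WM=16
i=5 t=15 v=1: → [12,24); WM=16
i=6 t=8 v=8: DROP (t<16-1); WM=16
i=7 t=19 v=9: → [12,24); WM=17
i=8 t=19 v=8: → [12,24); WM=17
i=9 t=22 v=9: → [12,24); WM=20
i=10 t=38 v=3: → [36,48); WM=36; [12,24) fires=6
i=11 t=21 v=2: DROP (t<36-1); WM=36
i=12 t=46 v=3: → [36,48); WM=44
i=13 t=32 v=8: DROP (t<44-1); WM=44
i=14 t=47 v=7: → [36,48); WM=45
i=15 t=54 v=6: → [48,60); WM=52; [36,48) fires=3
i=16 t=55 v=9: → [48,60); WM=53
i=17 t=57 v=3: → [48,60); WM=55
i=18 t=48 v=8: DROP (t<55-1); WM=55
i=19 t=58 v=9: → [48,60); WM=56

3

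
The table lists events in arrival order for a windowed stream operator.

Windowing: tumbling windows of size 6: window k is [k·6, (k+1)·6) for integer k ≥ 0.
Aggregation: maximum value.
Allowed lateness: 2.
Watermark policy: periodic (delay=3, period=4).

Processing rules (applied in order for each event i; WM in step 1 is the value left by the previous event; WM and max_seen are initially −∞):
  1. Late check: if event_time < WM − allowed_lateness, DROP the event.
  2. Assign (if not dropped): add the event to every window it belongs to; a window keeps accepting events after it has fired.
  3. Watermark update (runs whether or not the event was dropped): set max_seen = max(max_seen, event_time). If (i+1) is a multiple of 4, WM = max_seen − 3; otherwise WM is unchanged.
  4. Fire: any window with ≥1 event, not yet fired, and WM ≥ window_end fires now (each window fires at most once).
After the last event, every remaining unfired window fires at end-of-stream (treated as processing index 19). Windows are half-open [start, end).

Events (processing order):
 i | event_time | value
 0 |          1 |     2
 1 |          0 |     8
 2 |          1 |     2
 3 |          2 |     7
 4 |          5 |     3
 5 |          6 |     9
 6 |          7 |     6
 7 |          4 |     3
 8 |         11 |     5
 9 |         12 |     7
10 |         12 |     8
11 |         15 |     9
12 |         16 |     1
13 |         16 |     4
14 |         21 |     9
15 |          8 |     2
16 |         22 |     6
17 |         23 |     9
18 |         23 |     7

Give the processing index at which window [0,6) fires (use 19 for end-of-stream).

i=0 t=1 v=2: → [0,6); WM=−∞
i=1 t=0 v=8: → [0,6); WM=−∞
i=2 t=1 v=2: → [0,6); WM=−∞
i=3 t=2 v=7: → [0,6); WM=-1
i=4 t=5 v=3: → [0,6); WM=-1
i=5 t=6 v=9: → [6,12); WM=-1
i=6 t=7 v=6: → [6,12); WM=-1
i=7 t=4 v=3: → [0,6); WM=4
i=8 t=11 v=5: → [6,12); WM=4
i=9 t=12 v=7: → [12,18); WM=4
i=10 t=12 v=8: → [12,18); WM=4
i=11 t=15 v=9: → [12,18); WM=12; [0,6) fires=8 [6,12) fires=9
i=12 t=16 v=1: → [12,18); WM=12
i=13 t=16 v=4: → [12,18); WM=12
i=14 t=21 v=9: → [18,24); WM=12
i=15 t=8 v=2: DROP (t<12-2); WM=18; [12,18) fires=9
i=16 t=22 v=6: → [18,24); WM=18
i=17 t=23 v=9: → [18,24); WM=18
i=18 t=23 v=7: → [18,24); WM=18

11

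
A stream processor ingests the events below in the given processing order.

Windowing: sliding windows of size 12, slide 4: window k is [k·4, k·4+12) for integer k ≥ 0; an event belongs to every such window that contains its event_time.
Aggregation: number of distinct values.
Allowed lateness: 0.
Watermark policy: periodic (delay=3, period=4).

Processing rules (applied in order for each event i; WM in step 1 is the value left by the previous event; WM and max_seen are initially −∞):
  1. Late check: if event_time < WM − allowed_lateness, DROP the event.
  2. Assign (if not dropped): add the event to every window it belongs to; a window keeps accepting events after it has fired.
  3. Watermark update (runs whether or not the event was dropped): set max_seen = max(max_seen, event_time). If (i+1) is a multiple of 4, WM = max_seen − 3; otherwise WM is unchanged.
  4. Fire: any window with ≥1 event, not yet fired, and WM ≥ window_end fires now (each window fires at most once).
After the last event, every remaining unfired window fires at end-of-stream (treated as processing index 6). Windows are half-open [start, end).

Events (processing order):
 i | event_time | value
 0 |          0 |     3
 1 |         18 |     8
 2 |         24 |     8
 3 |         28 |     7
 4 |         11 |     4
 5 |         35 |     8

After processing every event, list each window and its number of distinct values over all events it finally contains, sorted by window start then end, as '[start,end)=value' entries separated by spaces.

[0,12)=1 [8,20)=1 [12,24)=1 [16,28)=1 [20,32)=2 [24,36)=2 [28,40)=2 [32,44)=1

i=0 t=0 v=3: → [0,12); WM=−∞
i=1 t=18 v=8: → [16,28),[12,24),[8,20); WM=−∞
i=2 t=24 v=8: → [24,36),[20,32),[16,28); WM=−∞
i=3 t=28 v=7: → [28,40),[24,36),[20,32); WM=25; [0,12) fires=1 [8,20) fires=1 [12,24) fires=1
i=4 t=11 v=4: DROP (t<25-0); WM=25
i=5 t=35 v=8: → [32,44),[28,40),[24,36); WM=25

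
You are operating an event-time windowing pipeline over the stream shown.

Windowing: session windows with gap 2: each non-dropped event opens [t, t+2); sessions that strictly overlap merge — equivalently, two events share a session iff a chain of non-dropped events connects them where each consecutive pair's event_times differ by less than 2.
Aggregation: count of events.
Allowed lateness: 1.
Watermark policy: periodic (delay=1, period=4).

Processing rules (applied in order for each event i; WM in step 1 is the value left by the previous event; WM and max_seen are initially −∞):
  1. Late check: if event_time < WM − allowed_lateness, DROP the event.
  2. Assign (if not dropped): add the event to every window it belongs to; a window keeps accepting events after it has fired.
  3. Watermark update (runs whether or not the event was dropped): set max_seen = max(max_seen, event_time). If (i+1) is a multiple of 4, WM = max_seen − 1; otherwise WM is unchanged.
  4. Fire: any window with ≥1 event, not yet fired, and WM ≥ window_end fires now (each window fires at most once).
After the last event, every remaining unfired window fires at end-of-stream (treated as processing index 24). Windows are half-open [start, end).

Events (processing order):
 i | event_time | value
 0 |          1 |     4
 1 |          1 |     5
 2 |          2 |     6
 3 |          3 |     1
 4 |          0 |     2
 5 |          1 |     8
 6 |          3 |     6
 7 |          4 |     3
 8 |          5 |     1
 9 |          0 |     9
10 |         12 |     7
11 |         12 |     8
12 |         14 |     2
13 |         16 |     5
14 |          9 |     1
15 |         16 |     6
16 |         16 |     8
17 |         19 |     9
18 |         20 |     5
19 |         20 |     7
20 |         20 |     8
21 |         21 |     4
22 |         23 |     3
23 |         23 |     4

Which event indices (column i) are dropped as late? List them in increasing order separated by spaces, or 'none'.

i=0 t=1 v=4: → [1,3); WM=−∞
i=1 t=1 v=5: → [1,3); WM=−∞
i=2 t=2 v=6: → [1,4); WM=−∞
i=3 t=3 v=1: → [1,5); WM=2
i=4 t=0 v=2: DROP (t<2-1); WM=2
i=5 t=1 v=8: → [1,5); WM=2
i=6 t=3 v=6: → [1,5); WM=2
i=7 t=4 v=3: → [1,6); WM=3
i=8 t=5 v=1: → [1,7); WM=3
i=9 t=0 v=9: DROP (t<3-1); WM=3
i=10 t=12 v=7: → [12,14); WM=3
i=11 t=12 v=8: → [12,14); WM=11
i=12 t=14 v=2: → [14,16); WM=11
i=13 t=16 v=5: → [16,18); WM=11
i=14 t=9 v=1: DROP (t<11-1); WM=11
i=15 t=16 v=6: → [16,18); WM=15
i=16 t=16 v=8: → [16,18); WM=15
i=17 t=19 v=9: → [19,21); WM=15
i=18 t=20 v=5: → [19,22); WM=15
i=19 t=20 v=7: → [19,22); WM=19
i=20 t=20 v=8: → [19,22); WM=19
i=21 t=21 v=4: → [19,23); WM=19
i=22 t=23 v=3: → [23,25); WM=19
i=23 t=23 v=4: → [23,25); WM=22

4 9 14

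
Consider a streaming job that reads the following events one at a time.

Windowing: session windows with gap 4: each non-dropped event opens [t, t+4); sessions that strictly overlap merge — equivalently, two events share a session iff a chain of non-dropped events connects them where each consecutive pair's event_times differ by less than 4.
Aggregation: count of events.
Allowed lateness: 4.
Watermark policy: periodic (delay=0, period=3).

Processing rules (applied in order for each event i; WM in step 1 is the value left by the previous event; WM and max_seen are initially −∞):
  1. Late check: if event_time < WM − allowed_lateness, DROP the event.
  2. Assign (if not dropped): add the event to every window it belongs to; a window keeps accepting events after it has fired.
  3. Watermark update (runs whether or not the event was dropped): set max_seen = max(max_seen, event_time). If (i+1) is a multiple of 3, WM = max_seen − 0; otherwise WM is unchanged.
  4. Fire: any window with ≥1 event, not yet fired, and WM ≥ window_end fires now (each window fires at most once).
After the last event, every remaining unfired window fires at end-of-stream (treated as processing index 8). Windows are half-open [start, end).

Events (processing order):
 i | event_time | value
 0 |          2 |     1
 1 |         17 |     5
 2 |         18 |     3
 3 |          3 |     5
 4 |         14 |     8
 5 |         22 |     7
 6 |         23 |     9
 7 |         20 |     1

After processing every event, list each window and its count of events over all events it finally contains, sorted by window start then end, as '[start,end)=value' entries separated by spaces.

[2,6)=1 [14,27)=6

i=0 t=2 v=1: → [2,6); WM=−∞
i=1 t=17 v=5: → [17,21); WM=−∞
i=2 t=18 v=3: → [17,22); WM=18
i=3 t=3 v=5: DROP (t<18-4); WM=18
i=4 t=14 v=8: → [14,22); WM=18
i=5 t=22 v=7: → [22,26); WM=22
i=6 t=23 v=9: → [22,27); WM=22
i=7 t=20 v=1: → [14,27); WM=22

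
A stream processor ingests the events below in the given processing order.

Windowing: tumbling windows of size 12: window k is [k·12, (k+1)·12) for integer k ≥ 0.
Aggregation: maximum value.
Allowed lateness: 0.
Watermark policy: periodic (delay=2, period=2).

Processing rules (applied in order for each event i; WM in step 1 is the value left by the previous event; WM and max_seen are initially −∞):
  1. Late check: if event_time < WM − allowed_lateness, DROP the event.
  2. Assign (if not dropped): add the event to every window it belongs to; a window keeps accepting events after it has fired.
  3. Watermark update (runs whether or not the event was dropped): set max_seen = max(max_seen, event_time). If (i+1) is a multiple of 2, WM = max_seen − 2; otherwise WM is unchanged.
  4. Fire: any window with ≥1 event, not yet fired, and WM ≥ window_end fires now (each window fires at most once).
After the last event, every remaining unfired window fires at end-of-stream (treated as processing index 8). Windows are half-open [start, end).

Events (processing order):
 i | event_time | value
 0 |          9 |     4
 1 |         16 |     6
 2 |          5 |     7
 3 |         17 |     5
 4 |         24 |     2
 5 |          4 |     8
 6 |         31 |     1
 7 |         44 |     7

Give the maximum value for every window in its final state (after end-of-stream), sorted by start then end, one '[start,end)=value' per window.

[0,12)=4 [12,24)=6 [24,36)=2 [36,48)=7

i=0 t=9 v=4: → [0,12); WM=−∞
i=1 t=16 v=6: → [12,24); WM=14; [0,12) fires=4
i=2 t=5 v=7: DROP (t<14-0); WM=14
i=3 t=17 v=5: → [12,24); WM=15
i=4 t=24 v=2: → [24,36); WM=15
i=5 t=4 v=8: DROP (t<15-0); WM=22
i=6 t=31 v=1: → [24,36); WM=22
i=7 t=44 v=7: → [36,48); WM=42; [12,24) fires=6 [24,36) fires=2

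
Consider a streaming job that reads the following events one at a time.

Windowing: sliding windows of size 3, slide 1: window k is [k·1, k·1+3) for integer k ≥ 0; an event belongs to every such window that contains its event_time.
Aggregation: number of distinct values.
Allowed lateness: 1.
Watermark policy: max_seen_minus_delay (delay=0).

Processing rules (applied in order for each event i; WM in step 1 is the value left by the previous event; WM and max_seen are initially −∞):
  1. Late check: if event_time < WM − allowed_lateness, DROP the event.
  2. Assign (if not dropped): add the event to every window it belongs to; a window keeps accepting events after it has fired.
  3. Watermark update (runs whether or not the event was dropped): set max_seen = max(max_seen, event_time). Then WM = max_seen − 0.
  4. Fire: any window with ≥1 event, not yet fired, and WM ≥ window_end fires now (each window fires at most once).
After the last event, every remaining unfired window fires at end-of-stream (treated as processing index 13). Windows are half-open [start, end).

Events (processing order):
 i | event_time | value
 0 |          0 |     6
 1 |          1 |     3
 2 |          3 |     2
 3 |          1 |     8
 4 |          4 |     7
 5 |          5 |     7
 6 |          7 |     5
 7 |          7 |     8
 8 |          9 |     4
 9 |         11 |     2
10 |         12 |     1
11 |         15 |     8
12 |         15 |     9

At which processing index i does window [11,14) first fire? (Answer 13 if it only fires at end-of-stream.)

11

i=0 t=0 v=6: → [0,3); WM=0
i=1 t=1 v=3: → [1,4),[0,3); WM=1
i=2 t=3 v=2: → [3,6),[2,5),[1,4); WM=3; [0,3) fires=2
i=3 t=1 v=8: DROP (t<3-1); WM=3
i=4 t=4 v=7: → [4,7),[3,6),[2,5); WM=4; [1,4) fires=2
i=5 t=5 v=7: → [5,8),[4,7),[3,6); WM=5; [2,5) fires=2
i=6 t=7 v=5: → [7,10),[6,9),[5,8); WM=7; [3,6) fires=2 [4,7) fires=1
i=7 t=7 v=8: → [7,10),[6,9),[5,8); WM=7
i=8 t=9 v=4: → [9,12),[8,11),[7,10); WM=9; [5,8) fires=3 [6,9) fires=2
i=9 t=11 v=2: → [11,14),[10,13),[9,12); WM=11; [7,10) fires=3 [8,11) fires=1
i=10 t=12 v=1: → [12,15),[11,14),[10,13); WM=12; [9,12) fires=2
i=11 t=15 v=8: → [15,18),[14,17),[13,16); WM=15; [10,13) fires=2 [11,14) fires=2 [12,15) fires=1
i=12 t=15 v=9: → [15,18),[14,17),[13,16); WM=15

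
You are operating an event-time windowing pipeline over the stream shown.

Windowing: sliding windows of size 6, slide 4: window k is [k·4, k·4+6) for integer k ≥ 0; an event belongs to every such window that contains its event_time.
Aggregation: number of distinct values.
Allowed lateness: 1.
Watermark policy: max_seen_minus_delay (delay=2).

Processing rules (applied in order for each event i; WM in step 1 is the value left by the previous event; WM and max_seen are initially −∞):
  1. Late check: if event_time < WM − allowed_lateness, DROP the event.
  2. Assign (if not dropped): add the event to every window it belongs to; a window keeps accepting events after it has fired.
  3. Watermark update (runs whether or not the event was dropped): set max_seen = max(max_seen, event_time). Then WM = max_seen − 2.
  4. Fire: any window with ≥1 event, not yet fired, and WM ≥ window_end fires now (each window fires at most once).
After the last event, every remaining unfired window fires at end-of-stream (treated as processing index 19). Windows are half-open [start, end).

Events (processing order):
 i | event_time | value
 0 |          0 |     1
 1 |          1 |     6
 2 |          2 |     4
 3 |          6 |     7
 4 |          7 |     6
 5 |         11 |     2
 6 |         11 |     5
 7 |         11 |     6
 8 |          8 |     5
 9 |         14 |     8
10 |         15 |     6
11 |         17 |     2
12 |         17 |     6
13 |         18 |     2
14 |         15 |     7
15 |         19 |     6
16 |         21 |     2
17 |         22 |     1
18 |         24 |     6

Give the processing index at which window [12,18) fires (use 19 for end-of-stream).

16

i=0 t=0 v=1: → [0,6); WM=-2
i=1 t=1 v=6: → [0,6); WM=-1
i=2 t=2 v=4: → [0,6); WM=0
i=3 t=6 v=7: → [4,10); WM=4
i=4 t=7 v=6: → [4,10); WM=5
i=5 t=11 v=2: → [8,14); WM=9; [0,6) fires=3
i=6 t=11 v=5: → [8,14); WM=9
i=7 t=11 v=6: → [8,14); WM=9
i=8 t=8 v=5: → [8,14),[4,10); WM=9
i=9 t=14 v=8: → [12,18); WM=12; [4,10) fires=3
i=10 t=15 v=6: → [12,18); WM=13
i=11 t=17 v=2: → [16,22),[12,18); WM=15; [8,14) fires=3
i=12 t=17 v=6: → [16,22),[12,18); WM=15
i=13 t=18 v=2: → [16,22); WM=16
i=14 t=15 v=7: → [12,18); WM=16
i=15 t=19 v=6: → [16,22); WM=17
i=16 t=21 v=2: → [20,26),[16,22); WM=19; [12,18) fires=4
i=17 t=22 v=1: → [20,26); WM=20
i=18 t=24 v=6: → [24,30),[20,26); WM=22; [16,22) fires=2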